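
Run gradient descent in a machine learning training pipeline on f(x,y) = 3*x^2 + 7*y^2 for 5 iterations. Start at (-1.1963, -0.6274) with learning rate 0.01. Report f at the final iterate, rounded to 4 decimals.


Gradient descent on f(x,y) = 3*x^2 + 7*y^2.
Starting point: (-1.1963, -0.6274), alpha = 0.01
Step 1: grad_x = 2*3*-1.1963 = -7.1778, grad_y = 2*7*-0.6274 = -8.7836
  x_1 = -1.1963 - 0.01*-7.1778 = -1.1245
  y_1 = -0.6274 - 0.01*-8.7836 = -0.5396
Step 2: grad_x = 2*3*-1.1245 = -6.7471, grad_y = 2*7*-0.5396 = -7.5539
  x_2 = -1.1245 - 0.01*-6.7471 = -1.0571
  y_2 = -0.5396 - 0.01*-7.5539 = -0.464
Step 3: grad_x = 2*3*-1.0571 = -6.3423, grad_y = 2*7*-0.464 = -6.4964
  x_3 = -1.0571 - 0.01*-6.3423 = -0.9936
  y_3 = -0.464 - 0.01*-6.4964 = -0.3991
Step 4: grad_x = 2*3*-0.9936 = -5.9618, grad_y = 2*7*-0.3991 = -5.5869
  x_4 = -0.9936 - 0.01*-5.9618 = -0.934
  y_4 = -0.3991 - 0.01*-5.5869 = -0.3432
Step 5: grad_x = 2*3*-0.934 = -5.6041, grad_y = 2*7*-0.3432 = -4.8047
  x_5 = -0.934 - 0.01*-5.6041 = -0.878
  y_5 = -0.3432 - 0.01*-4.8047 = -0.2951
f(-0.878, -0.2951) = 3*(-0.878)^2 + 7*(-0.2951)^2 = 2.9223


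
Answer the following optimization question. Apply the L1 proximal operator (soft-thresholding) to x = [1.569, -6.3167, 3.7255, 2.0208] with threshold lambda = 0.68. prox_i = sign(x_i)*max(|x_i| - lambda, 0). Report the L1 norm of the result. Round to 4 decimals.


Soft-thresholding with lambda = 0.68:
prox(1.569) = sign(1.569)*max(|1.569| - 0.68, 0) = 0.889
prox(-6.3167) = sign(-6.3167)*max(|-6.3167| - 0.68, 0) = -5.6367
prox(3.7255) = sign(3.7255)*max(|3.7255| - 0.68, 0) = 3.0455
prox(2.0208) = sign(2.0208)*max(|2.0208| - 0.68, 0) = 1.3408
prox(x) = [0.889, -5.6367, 3.0455, 1.3408]
||prox(x)||_1 = 0.889 + 5.6367 + 3.0455 + 1.3408 = 10.912


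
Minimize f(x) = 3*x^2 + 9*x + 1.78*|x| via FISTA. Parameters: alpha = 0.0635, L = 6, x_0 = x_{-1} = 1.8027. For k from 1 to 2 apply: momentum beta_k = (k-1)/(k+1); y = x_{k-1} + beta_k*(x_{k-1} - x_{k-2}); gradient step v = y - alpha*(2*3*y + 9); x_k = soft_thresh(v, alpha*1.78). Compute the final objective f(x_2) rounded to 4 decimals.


FISTA on f(x) = 3*x^2 + 9*x + 1.78*|x|
L = 6, alpha = 0.0635
Iteration 1: beta = 0.0, y = 1.8027 + 0.0*(1.8027 - 1.8027) = 1.8027
  grad(y) = 19.8162, v = y - alpha*grad = 0.5444
  prox(v) = soft_thresh(0.5444, 0.113) = 0.4313
Iteration 2: beta = 0.3333, y = 0.4313 + 0.3333*(0.4313 - 1.8027) = -0.0258
  grad(y) = 8.8453, v = y - alpha*grad = -0.5875
  prox(v) = soft_thresh(-0.5875, 0.113) = -0.4744
f(x_2) = 3*(-0.4744)^2 + 9*(-0.4744) + 1.78*|-0.4744| = -2.7501


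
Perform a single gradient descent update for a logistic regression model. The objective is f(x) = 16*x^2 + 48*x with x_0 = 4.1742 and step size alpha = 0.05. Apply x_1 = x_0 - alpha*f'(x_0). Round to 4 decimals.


We compute the gradient at x_0 and apply the update.
f'(x) = 32*x + 48
f'(4.1742) = 32*4.1742 + 48 = 181.5744
x_1 = 4.1742 - 0.05*181.5744 = -4.9045


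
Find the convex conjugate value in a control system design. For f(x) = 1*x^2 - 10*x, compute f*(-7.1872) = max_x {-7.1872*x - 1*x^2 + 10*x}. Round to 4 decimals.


f*(y) = sup_x {y*x - a*x^2 - b*x} = sup_x {(y-b)*x - a*x^2}
FOC: (y - b) - 2a*x = 0 => x* = (y - b)/(2a)
x* = (-7.1872 + 10)/(2*1) = 1.4064
f*(-7.1872) = (y-b)^2/(4a) = (-7.1872 + 10)^2/(4*1)
= 7.9118/4 = 1.978


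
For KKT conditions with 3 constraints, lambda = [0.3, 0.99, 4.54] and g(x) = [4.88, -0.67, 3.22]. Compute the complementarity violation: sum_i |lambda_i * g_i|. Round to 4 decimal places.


KKT complementary slackness check:
lambda_1 * g_1 = 0.3 * 4.88 = 1.464
lambda_2 * g_2 = 0.99 * -0.67 = -0.6633
lambda_3 * g_3 = 4.54 * 3.22 = 14.6188
Total violation = 1.464 + 0.6633 + 14.6188 = 16.7461


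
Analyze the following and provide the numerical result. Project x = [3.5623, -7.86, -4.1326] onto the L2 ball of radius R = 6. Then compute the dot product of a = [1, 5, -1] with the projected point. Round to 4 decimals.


Step 1: Compute ||x|| (intermediates to 6 decimals).
||x|| = sqrt(3.5623^2 + (-7.86)^2 + (-4.1326)^2) = 9.56807
Step 2: Project.
Since ||x|| > R, scale = R/||x|| = 6/9.56807 = 0.627086, proj(x) = scale * x
proj(x) = [2.233868, -4.928896, -2.591496]
Step 3: Dot product.
a^T * proj(x) = 1*2.233868 + 5*(-4.928896) - 1*(-2.591496) = -19.8191


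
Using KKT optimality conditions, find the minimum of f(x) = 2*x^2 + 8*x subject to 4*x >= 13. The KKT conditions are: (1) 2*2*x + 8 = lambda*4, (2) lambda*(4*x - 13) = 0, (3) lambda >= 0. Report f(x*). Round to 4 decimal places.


Step 1: Try lambda = 0 (constraint inactive).
x_unc = -8/(2*2) = -2.0
Check: 4*-2.0 = -8.0 < 13 -- violated!
Step 2: Constraint must be active: 4*x = 13
x* = 13/4 = 3.25
lambda = (2*2*3.25 + 8)/4 = 5.25
Step 3: Compute optimal value.
f(x*) = 2*3.25^2 + 8*3.25 = 47.125


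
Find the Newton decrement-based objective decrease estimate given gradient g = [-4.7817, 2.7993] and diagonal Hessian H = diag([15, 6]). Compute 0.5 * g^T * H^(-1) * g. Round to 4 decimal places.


Step 1: H is diagonal, so H^(-1) * g = [-0.3188, 0.4666].
Step 2: g^T H^(-1) g = sum_i g_i^2 / H_ii
  = (-4.7817)^2/15 + (2.7993)^2/6
  = 1.5243 + 1.306 = 2.8303
Step 3: Objective decrease = 0.5 * g^T H^(-1) g = 1.4152


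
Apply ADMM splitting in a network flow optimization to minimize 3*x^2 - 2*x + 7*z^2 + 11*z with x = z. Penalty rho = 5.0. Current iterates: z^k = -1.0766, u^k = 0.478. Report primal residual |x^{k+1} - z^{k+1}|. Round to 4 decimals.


ADMM iteration with rho = 5.0, z^k = -1.0766, u^k = 0.478
Step 1: x-update.
Minimize 3*x^2 - 2*x + (5.0/2)*(x + 1.0766 + 0.478)^2
FOC: (2*3 + 5.0)*x = 2 + 5.0*(-1.0766 - 0.478)
x^{k+1} = -0.5248
Step 2: z-update.
Minimize 7*z^2 + 11*z + (5.0/2)*(-0.5248 - z + 0.478)^2
FOC: (2*7 + 5.0)*z = -11 + 5.0*(-0.5248 + 0.478)
z^{k+1} = -0.5913
Step 3: u-update.
u^{k+1} = 0.478 - 0.5248 + 0.5913 = 0.5444
Step 4: Primal residual = |-0.5248 + 0.5913| = 0.0664


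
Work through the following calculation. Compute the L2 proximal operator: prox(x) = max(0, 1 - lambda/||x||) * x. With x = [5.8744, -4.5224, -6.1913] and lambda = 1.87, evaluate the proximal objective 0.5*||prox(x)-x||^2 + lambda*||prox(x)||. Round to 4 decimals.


Step 1: Compute ||x||.
||x|| = 9.6588
Step 2: Compute scaling factor.
scale = max(0, 1 - 1.87/9.6588) = 0.8064
Step 3: prox(x) = [4.7371, -3.6468, -4.9926]
||prox(x)|| = 7.7888
Step 4: Proximal objective.
0.5*||prox-x||^2 = 1.7485
lambda*||prox|| = 14.5651
Total = 16.3136


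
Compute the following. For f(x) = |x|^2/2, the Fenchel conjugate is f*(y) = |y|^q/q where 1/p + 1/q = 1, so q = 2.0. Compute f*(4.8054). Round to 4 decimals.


The conjugate exponent q satisfies 1/p + 1/q = 1.
p = 2, so q = 2/(2 - 1) = 2.0
|y|^q = 4.8054^2.0 = 23.0919
f*(4.8054) = 23.0919 / 2.0 = 11.5459


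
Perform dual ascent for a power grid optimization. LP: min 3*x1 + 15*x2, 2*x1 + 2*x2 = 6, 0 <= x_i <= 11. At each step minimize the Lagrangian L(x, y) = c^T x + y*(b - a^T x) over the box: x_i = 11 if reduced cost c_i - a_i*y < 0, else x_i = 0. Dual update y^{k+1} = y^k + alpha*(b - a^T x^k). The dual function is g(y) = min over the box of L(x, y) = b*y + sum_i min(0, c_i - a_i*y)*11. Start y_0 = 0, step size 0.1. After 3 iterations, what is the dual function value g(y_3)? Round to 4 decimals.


Dual ascent for LP: min 3*x1 + 15*x2, 2*x1 + 2*x2 = 6, 0 <= x_i <= 11
Step 1: y^k = 0.0, reduced costs: (3.0, 15.0)
  x^k = (0.0, 0.0), subgradient = b - a^T x = 6.0
  y^{k+1} = 0.0 + 0.1*6.0 = 0.6
Step 2: y^k = 0.6, reduced costs: (1.8, 13.8)
  x^k = (0.0, 0.0), subgradient = b - a^T x = 6.0
  y^{k+1} = 0.6 + 0.1*6.0 = 1.2
Step 3: y^k = 1.2, reduced costs: (0.6, 12.6)
  x^k = (0.0, 0.0), subgradient = b - a^T x = 6.0
  y^{k+1} = 1.2 + 0.1*6.0 = 1.8
Dual objective at y_3 = 1.8: reduced costs (-0.6, 11.4), box minimizer x = (11.0, 0.0)
g(y_3) = b*y + (c1 - a1*y)*x1 + (c2 - a2*y)*x2 = 6*1.8 + (-0.6)*11.0 + 11.4*0.0 = 10.8 - 6.6 + 0.0 = 4.2


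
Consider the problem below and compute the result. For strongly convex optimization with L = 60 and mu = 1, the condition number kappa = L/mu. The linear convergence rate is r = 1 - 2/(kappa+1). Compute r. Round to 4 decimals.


Step 1: Compute the condition number.
kappa = L/mu = 60/1 = 60.0
Step 2: Compute the convergence rate.
r = 1 - 2/(kappa + 1) = 1 - 2*mu/(L + mu) = (L - mu)/(L + mu) = 59/61 = 0.9672


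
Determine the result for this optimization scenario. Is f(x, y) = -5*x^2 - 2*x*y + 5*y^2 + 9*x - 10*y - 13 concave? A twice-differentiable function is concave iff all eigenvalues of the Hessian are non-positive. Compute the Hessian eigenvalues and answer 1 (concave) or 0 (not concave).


The Hessian of f(x,y) = -5*x^2 - 2*x*y + 5*y^2 + 9*x - 10*y - 13 is:
H = [[-10, -2], [-2, 10]]
Trace = -10 + 10 = 0
Determinant = -10*10 - (-2)^2 = -104
Discriminant = (0)^2 - 4*-104 = 416.0
Eigenvalues: lambda_1 = -10.198, lambda_2 = 10.198
The function is not concave.

0


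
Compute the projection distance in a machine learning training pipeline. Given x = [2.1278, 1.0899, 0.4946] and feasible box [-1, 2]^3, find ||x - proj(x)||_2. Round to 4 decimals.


Project each component onto [-1, 2].
clip(2.1278) = 2.0, clip(1.0899) = 1.0899, clip(0.4946) = 0.4946
Projection = [2.0, 1.0899, 0.4946]
Squared diffs: [0.0163, 0.0, 0.0]
Distance = sqrt(0.0163) = 0.1278


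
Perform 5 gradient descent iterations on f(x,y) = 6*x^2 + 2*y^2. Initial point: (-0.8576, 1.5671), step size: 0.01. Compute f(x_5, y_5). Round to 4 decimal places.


Gradient descent on f(x,y) = 6*x^2 + 2*y^2.
Starting point: (-0.8576, 1.5671), alpha = 0.01
Step 1: grad_x = 2*6*-0.8576 = -10.2912, grad_y = 2*2*1.5671 = 6.2684
  x_1 = -0.8576 - 0.01*-10.2912 = -0.7547
  y_1 = 1.5671 - 0.01*6.2684 = 1.5044
Step 2: grad_x = 2*6*-0.7547 = -9.0563, grad_y = 2*2*1.5044 = 6.0177
  x_2 = -0.7547 - 0.01*-9.0563 = -0.6641
  y_2 = 1.5044 - 0.01*6.0177 = 1.4442
Step 3: grad_x = 2*6*-0.6641 = -7.9695, grad_y = 2*2*1.4442 = 5.777
  x_3 = -0.6641 - 0.01*-7.9695 = -0.5844
  y_3 = 1.4442 - 0.01*5.777 = 1.3865
Step 4: grad_x = 2*6*-0.5844 = -7.0132, grad_y = 2*2*1.3865 = 5.5459
  x_4 = -0.5844 - 0.01*-7.0132 = -0.5143
  y_4 = 1.3865 - 0.01*5.5459 = 1.331
Step 5: grad_x = 2*6*-0.5143 = -6.1716, grad_y = 2*2*1.331 = 5.324
  x_5 = -0.5143 - 0.01*-6.1716 = -0.4526
  y_5 = 1.331 - 0.01*5.324 = 1.2778
f(-0.4526, 1.2778) = 6*(-0.4526)^2 + 2*1.2778^2 = 4.4944


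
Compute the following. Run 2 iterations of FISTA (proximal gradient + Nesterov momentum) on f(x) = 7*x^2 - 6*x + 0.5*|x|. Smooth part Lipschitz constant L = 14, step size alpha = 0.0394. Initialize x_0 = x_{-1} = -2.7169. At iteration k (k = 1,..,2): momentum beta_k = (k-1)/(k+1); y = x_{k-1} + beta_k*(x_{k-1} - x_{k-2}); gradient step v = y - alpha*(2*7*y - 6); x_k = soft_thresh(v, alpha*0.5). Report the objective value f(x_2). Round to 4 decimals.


FISTA on f(x) = 7*x^2 - 6*x + 0.5*|x|
L = 14, alpha = 0.0394
Iteration 1: beta = 0.0, y = -2.7169 + 0.0*(-2.7169 + 2.7169) = -2.7169
  grad(y) = -44.0366, v = y - alpha*grad = -0.9819
  prox(v) = soft_thresh(-0.9819, 0.0197) = -0.9622
Iteration 2: beta = 0.3333, y = -0.9622 + 0.3333*(-0.9622 + 2.7169) = -0.3772
  grad(y) = -11.2814, v = y - alpha*grad = 0.0672
  prox(v) = soft_thresh(0.0672, 0.0197) = 0.0475
f(x_2) = 7*0.0475^2 - 6*0.0475 + 0.5*|0.0475| = -0.2457


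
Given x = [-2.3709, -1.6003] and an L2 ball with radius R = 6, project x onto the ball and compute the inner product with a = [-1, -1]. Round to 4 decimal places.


Step 1: Compute ||x|| (intermediates to 6 decimals).
||x|| = sqrt((-2.3709)^2 + (-1.6003)^2) = 2.860442
Step 2: Project.
Since ||x|| <= R, proj = x (no scaling needed).
proj(x) = [-2.3709, -1.6003]
Step 3: Dot product.
a^T * proj(x) = -1*(-2.3709) - 1*(-1.6003) = 3.9712


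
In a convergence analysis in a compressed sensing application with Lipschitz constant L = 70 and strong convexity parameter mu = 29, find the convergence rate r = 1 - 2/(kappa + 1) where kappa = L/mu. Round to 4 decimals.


Step 1: Compute the condition number.
kappa = L/mu = 70/29 = 2.4138
Step 2: Compute the convergence rate.
r = 1 - 2/(kappa + 1) = 1 - 2*mu/(L + mu) = (L - mu)/(L + mu) = 41/99 = 0.4141


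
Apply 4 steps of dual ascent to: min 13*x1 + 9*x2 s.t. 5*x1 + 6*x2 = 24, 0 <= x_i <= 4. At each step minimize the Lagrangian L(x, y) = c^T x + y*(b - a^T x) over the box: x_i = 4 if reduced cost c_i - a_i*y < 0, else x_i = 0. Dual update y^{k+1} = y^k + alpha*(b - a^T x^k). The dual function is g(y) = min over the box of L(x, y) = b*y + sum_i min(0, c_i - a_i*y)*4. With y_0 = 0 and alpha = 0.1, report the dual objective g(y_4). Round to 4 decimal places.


Dual ascent for LP: min 13*x1 + 9*x2, 5*x1 + 6*x2 = 24, 0 <= x_i <= 4
Step 1: y^k = 0.0, reduced costs: (13.0, 9.0)
  x^k = (0.0, 0.0), subgradient = b - a^T x = 24.0
  y^{k+1} = 0.0 + 0.1*24.0 = 2.4
Step 2: y^k = 2.4, reduced costs: (1.0, -5.4)
  x^k = (0.0, 4.0), subgradient = b - a^T x = 0.0
  y^{k+1} = 2.4 + 0.1*0.0 = 2.4
Step 3: y^k = 2.4, reduced costs: (1.0, -5.4)
  x^k = (0.0, 4.0), subgradient = b - a^T x = 0.0
  y^{k+1} = 2.4 + 0.1*0.0 = 2.4
Step 4: y^k = 2.4, reduced costs: (1.0, -5.4)
  x^k = (0.0, 4.0), subgradient = b - a^T x = 0.0
  y^{k+1} = 2.4 + 0.1*0.0 = 2.4
Dual objective at y_4 = 2.4: reduced costs (1.0, -5.4), box minimizer x = (0.0, 4.0)
g(y_4) = b*y + (c1 - a1*y)*x1 + (c2 - a2*y)*x2 = 24*2.4 + 1.0*0.0 + (-5.4)*4.0 = 57.6 + 0.0 - 21.6 = 36.0


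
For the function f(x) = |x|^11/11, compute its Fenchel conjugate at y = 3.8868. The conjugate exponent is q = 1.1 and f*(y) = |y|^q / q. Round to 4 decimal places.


The conjugate exponent q satisfies 1/p + 1/q = 1.
p = 11, so q = 11/(11 - 1) = 1.1
|y|^q = 3.8868^1.1 = 4.452
f*(3.8868) = 4.452 / 1.1 = 4.0472


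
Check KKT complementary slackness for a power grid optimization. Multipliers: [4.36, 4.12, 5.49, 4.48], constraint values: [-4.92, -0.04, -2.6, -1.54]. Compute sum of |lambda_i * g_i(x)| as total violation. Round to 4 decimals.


KKT complementary slackness check:
lambda_1 * g_1 = 4.36 * -4.92 = -21.4512
lambda_2 * g_2 = 4.12 * -0.04 = -0.1648
lambda_3 * g_3 = 5.49 * -2.6 = -14.274
lambda_4 * g_4 = 4.48 * -1.54 = -6.8992
Total violation = 21.4512 + 0.1648 + 14.274 + 6.8992 = 42.7892


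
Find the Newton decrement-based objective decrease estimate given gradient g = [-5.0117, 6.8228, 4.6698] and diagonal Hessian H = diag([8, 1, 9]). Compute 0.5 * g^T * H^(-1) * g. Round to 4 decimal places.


Step 1: H is diagonal, so H^(-1) * g = [-0.6265, 6.8228, 0.5189].
Step 2: g^T H^(-1) g = sum_i g_i^2 / H_ii
  = (-5.0117)^2/8 + (6.8228)^2/1 + (4.6698)^2/9
  = 3.1396 + 46.5506 + 2.423 = 52.1132
Step 3: Objective decrease = 0.5 * g^T H^(-1) g = 26.0566


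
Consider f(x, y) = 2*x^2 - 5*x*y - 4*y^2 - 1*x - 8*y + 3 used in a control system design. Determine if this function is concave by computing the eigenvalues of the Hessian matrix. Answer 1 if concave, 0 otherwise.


The Hessian of f(x,y) = 2*x^2 - 5*x*y - 4*y^2 - 1*x - 8*y + 3 is:
H = [[4, -5], [-5, -8]]
Trace = 4 - 8 = -4
Determinant = 4*-8 - (-5)^2 = -57
Discriminant = (-4)^2 - 4*-57 = 244.0
Eigenvalues: lambda_1 = -9.8102, lambda_2 = 5.8102
The function is not concave.

0


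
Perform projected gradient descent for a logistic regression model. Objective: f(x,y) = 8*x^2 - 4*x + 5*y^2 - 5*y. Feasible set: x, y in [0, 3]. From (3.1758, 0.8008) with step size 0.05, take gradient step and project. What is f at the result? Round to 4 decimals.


Step 1: Compute gradient at (3.1758, 0.8008).
grad_x = 2*8*3.1758 - 4 = 46.8128
grad_y = 2*5*0.8008 - 5 = 3.008
Step 2: Gradient step.
x_raw = 3.1758 - 0.05*46.8128 = 0.8352
y_raw = 0.8008 - 0.05*3.008 = 0.6504
Step 3: Project onto [0, 3].
x_proj = clip(0.8352) = 0.8352
y_proj = clip(0.6504) = 0.6504
Step 4: Evaluate f.
f(0.8352, 0.6504) = 1.1024


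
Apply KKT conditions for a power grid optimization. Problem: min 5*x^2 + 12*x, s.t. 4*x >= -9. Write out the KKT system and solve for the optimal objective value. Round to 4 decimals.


Step 1: Try lambda = 0 (constraint inactive).
Stationarity: 2*5*x + 12 = 0
x* = -12/(2*5) = -1.2
Check constraint: 4*-1.2 = -4.8 >= -9 -- satisfied.
Step 2: Compute optimal value.
f(x*) = 5*(-1.2)^2 + 12*(-1.2) = -7.2


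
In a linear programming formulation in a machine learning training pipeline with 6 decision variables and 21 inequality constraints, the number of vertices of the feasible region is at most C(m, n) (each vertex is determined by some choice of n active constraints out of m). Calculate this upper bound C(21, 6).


Each vertex corresponds to some choice of n active constraints out of m, so the number of vertices is at most C(m, n) = m! / (n!(m-n)!).
m = 21, n = 6
Numerator: 21 * 20 * 19 * 18 * 17 * 16
Denominator: 6! = 720
C(21, 6) = 54264


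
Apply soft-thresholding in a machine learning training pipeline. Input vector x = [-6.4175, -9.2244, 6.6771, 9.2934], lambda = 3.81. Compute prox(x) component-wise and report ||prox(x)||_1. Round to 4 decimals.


Soft-thresholding with lambda = 3.81:
prox(-6.4175) = sign(-6.4175)*max(|-6.4175| - 3.81, 0) = -2.6075
prox(-9.2244) = sign(-9.2244)*max(|-9.2244| - 3.81, 0) = -5.4144
prox(6.6771) = sign(6.6771)*max(|6.6771| - 3.81, 0) = 2.8671
prox(9.2934) = sign(9.2934)*max(|9.2934| - 3.81, 0) = 5.4834
prox(x) = [-2.6075, -5.4144, 2.8671, 5.4834]
||prox(x)||_1 = 2.6075 + 5.4144 + 2.8671 + 5.4834 = 16.3724


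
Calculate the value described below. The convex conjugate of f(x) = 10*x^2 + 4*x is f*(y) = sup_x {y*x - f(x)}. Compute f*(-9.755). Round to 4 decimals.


f*(y) = sup_x {y*x - a*x^2 - b*x} = sup_x {(y-b)*x - a*x^2}
FOC: (y - b) - 2a*x = 0 => x* = (y - b)/(2a)
x* = (-9.755 - 4)/(2*10) = -0.6878
f*(-9.755) = (y-b)^2/(4a) = (-9.755 - 4)^2/(4*10)
= 189.2/40 = 4.73


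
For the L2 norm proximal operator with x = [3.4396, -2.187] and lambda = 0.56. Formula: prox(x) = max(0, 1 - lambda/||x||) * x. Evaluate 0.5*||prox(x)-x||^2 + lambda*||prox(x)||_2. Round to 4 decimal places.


Step 1: Compute ||x||.
||x|| = 4.076
Step 2: Compute scaling factor.
scale = max(0, 1 - 0.56/4.076) = 0.8626
Step 3: prox(x) = [2.967, -1.8865]
||prox(x)|| = 3.516
Step 4: Proximal objective.
0.5*||prox-x||^2 = 0.1568
lambda*||prox|| = 1.969
Total = 2.1258


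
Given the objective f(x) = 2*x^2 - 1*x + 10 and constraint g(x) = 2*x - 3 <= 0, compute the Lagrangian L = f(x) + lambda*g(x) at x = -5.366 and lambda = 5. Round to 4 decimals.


Step 1: Evaluate f(x).
f(-5.366) = 2*(-5.366)^2 - 1*(-5.366) + 10 = 72.9539
Step 2: Evaluate g(x).
g(-5.366) = 2*-5.366 - 3 = -13.732
Step 3: Compute Lagrangian.
L = 72.9539 + 5*-13.732 = 4.2939


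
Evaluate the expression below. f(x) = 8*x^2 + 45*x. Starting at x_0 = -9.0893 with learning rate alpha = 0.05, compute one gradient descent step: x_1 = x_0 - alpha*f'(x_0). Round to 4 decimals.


We compute the gradient at x_0 and apply the update.
f'(x) = 16*x + 45
f'(-9.0893) = 16*-9.0893 + 45 = -100.4288
x_1 = -9.0893 - 0.05*-100.4288 = -4.0679


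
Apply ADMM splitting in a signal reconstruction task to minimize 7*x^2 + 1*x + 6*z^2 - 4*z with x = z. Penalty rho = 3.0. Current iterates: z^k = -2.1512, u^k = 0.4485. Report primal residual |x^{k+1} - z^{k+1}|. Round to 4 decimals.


ADMM iteration with rho = 3.0, z^k = -2.1512, u^k = 0.4485
Step 1: x-update.
Minimize 7*x^2 + 1*x + (3.0/2)*(x + 2.1512 + 0.4485)^2
FOC: (2*7 + 3.0)*x = -1 + 3.0*(-2.1512 - 0.4485)
x^{k+1} = -0.5176
Step 2: z-update.
Minimize 6*z^2 - 4*z + (3.0/2)*(-0.5176 - z + 0.4485)^2
FOC: (2*6 + 3.0)*z = 4 + 3.0*(-0.5176 + 0.4485)
z^{k+1} = 0.2528
Step 3: u-update.
u^{k+1} = 0.4485 - 0.5176 - 0.2528 = -0.3219
Step 4: Primal residual = |-0.5176 - 0.2528| = 0.7704


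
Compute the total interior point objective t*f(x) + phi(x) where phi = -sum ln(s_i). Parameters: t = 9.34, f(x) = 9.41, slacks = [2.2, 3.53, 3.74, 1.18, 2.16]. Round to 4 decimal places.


Step 1: Compute log-barrier.
ln values: [0.7885, 1.2613, 1.3191, 0.1655, 0.7701]
phi = -(0.7885 + 1.2613 + 1.3191 + 0.1655 + 0.7701) = -4.3045
Step 2: Compute augmented objective.
t*f(x) = 9.34*9.41 = 87.8894
Total = 87.8894 - 4.3045 = 83.5849


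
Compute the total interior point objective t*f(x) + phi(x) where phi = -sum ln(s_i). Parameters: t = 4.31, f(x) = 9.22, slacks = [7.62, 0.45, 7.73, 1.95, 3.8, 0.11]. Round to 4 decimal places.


Step 1: Compute log-barrier.
ln values: [2.0308, -0.7985, 2.0451, 0.6678, 1.335, -2.2073]
phi = -(2.0308 - 0.7985 + 2.0451 + 0.6678 + 1.335 - 2.2073) = -3.0729
Step 2: Compute augmented objective.
t*f(x) = 4.31*9.22 = 39.7382
Total = 39.7382 - 3.0729 = 36.6653


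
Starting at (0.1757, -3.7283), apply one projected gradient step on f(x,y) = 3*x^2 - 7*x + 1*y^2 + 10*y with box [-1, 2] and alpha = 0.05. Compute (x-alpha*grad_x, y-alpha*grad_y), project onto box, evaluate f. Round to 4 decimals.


Step 1: Compute gradient at (0.1757, -3.7283).
grad_x = 2*3*0.1757 - 7 = -5.9458
grad_y = 2*1*-3.7283 + 10 = 2.5434
Step 2: Gradient step.
x_raw = 0.1757 - 0.05*-5.9458 = 0.473
y_raw = -3.7283 - 0.05*2.5434 = -3.8555
Step 3: Project onto [-1, 2].
x_proj = clip(0.473) = 0.473
y_proj = clip(-3.8555) = -1.0
Step 4: Evaluate f.
f(0.473, -1.0) = -11.6398


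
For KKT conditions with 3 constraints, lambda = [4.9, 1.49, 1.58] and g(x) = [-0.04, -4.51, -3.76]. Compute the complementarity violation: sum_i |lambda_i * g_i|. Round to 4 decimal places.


KKT complementary slackness check:
lambda_1 * g_1 = 4.9 * -0.04 = -0.196
lambda_2 * g_2 = 1.49 * -4.51 = -6.7199
lambda_3 * g_3 = 1.58 * -3.76 = -5.9408
Total violation = 0.196 + 6.7199 + 5.9408 = 12.8567


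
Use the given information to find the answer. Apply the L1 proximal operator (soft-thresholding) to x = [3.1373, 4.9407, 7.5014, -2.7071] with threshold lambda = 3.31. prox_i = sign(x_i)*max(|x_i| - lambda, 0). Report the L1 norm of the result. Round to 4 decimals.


Soft-thresholding with lambda = 3.31:
prox(3.1373) = sign(3.1373)*max(|3.1373| - 3.31, 0) = 0.0
prox(4.9407) = sign(4.9407)*max(|4.9407| - 3.31, 0) = 1.6307
prox(7.5014) = sign(7.5014)*max(|7.5014| - 3.31, 0) = 4.1914
prox(-2.7071) = sign(-2.7071)*max(|-2.7071| - 3.31, 0) = 0.0
prox(x) = [0.0, 1.6307, 4.1914, 0.0]
||prox(x)||_1 = 0.0 + 1.6307 + 4.1914 + 0.0 = 5.8221


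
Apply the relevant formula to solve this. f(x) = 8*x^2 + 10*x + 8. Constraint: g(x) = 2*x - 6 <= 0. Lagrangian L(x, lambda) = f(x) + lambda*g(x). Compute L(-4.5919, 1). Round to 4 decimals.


Step 1: Evaluate f(x).
f(-4.5919) = 8*(-4.5919)^2 + 10*(-4.5919) + 8 = 130.7654
Step 2: Evaluate g(x).
g(-4.5919) = 2*-4.5919 - 6 = -15.1838
Step 3: Compute Lagrangian.
L = 130.7654 + 1*-15.1838 = 115.5816


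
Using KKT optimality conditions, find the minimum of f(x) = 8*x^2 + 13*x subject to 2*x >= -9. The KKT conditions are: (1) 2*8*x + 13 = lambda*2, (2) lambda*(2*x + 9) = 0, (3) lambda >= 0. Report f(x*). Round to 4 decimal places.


Step 1: Try lambda = 0 (constraint inactive).
Stationarity: 2*8*x + 13 = 0
x* = -13/(2*8) = -0.8125
Check constraint: 2*-0.8125 = -1.625 >= -9 -- satisfied.
Step 2: Compute optimal value.
f(x*) = 8*(-0.8125)^2 + 13*(-0.8125) = -5.2813


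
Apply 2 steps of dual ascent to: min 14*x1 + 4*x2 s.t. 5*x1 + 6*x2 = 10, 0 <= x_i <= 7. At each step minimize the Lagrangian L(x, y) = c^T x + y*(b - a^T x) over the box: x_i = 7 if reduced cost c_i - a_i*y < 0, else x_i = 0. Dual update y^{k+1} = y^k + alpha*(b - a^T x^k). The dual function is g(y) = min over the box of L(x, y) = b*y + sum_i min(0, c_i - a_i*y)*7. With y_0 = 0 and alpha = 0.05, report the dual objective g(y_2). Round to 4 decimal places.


Dual ascent for LP: min 14*x1 + 4*x2, 5*x1 + 6*x2 = 10, 0 <= x_i <= 7
Step 1: y^k = 0.0, reduced costs: (14.0, 4.0)
  x^k = (0.0, 0.0), subgradient = b - a^T x = 10.0
  y^{k+1} = 0.0 + 0.05*10.0 = 0.5
Step 2: y^k = 0.5, reduced costs: (11.5, 1.0)
  x^k = (0.0, 0.0), subgradient = b - a^T x = 10.0
  y^{k+1} = 0.5 + 0.05*10.0 = 1.0
Dual objective at y_2 = 1.0: reduced costs (9.0, -2.0), box minimizer x = (0.0, 7.0)
g(y_2) = b*y + (c1 - a1*y)*x1 + (c2 - a2*y)*x2 = 10*1.0 + 9.0*0.0 + (-2.0)*7.0 = 10.0 + 0.0 - 14.0 = -4.0


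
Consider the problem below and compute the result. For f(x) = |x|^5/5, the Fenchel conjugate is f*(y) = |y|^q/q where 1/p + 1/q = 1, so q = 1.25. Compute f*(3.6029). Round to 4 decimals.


The conjugate exponent q satisfies 1/p + 1/q = 1.
p = 5, so q = 5/(5 - 1) = 1.25
|y|^q = 3.6029^1.25 = 4.9638
f*(3.6029) = 4.9638 / 1.25 = 3.971


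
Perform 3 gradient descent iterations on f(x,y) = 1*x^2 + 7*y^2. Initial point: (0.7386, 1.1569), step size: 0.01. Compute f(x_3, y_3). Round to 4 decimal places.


Gradient descent on f(x,y) = 1*x^2 + 7*y^2.
Starting point: (0.7386, 1.1569), alpha = 0.01
Step 1: grad_x = 2*1*0.7386 = 1.4772, grad_y = 2*7*1.1569 = 16.1966
  x_1 = 0.7386 - 0.01*1.4772 = 0.7238
  y_1 = 1.1569 - 0.01*16.1966 = 0.9949
Step 2: grad_x = 2*1*0.7238 = 1.4477, grad_y = 2*7*0.9949 = 13.9291
  x_2 = 0.7238 - 0.01*1.4477 = 0.7094
  y_2 = 0.9949 - 0.01*13.9291 = 0.8556
Step 3: grad_x = 2*1*0.7094 = 1.4187, grad_y = 2*7*0.8556 = 11.979
  x_3 = 0.7094 - 0.01*1.4187 = 0.6952
  y_3 = 0.8556 - 0.01*11.979 = 0.7359
f(0.6952, 0.7359) = 1*0.6952^2 + 7*0.7359^2 = 4.2736


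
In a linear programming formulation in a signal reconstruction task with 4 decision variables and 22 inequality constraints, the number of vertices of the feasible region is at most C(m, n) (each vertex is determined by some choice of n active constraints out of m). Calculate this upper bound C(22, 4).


Each vertex corresponds to some choice of n active constraints out of m, so the number of vertices is at most C(m, n) = m! / (n!(m-n)!).
m = 22, n = 4
Numerator: 22 * 21 * 20 * 19
Denominator: 4! = 24
C(22, 4) = 7315


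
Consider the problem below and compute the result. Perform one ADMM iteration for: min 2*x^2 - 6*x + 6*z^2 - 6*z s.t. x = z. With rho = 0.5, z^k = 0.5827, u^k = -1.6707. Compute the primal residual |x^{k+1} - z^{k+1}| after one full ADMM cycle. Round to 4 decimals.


ADMM iteration with rho = 0.5, z^k = 0.5827, u^k = -1.6707
Step 1: x-update.
Minimize 2*x^2 - 6*x + (0.5/2)*(x - 0.5827 - 1.6707)^2
FOC: (2*2 + 0.5)*x = 6 + 0.5*(0.5827 + 1.6707)
x^{k+1} = 1.5837
Step 2: z-update.
Minimize 6*z^2 - 6*z + (0.5/2)*(1.5837 - z - 1.6707)^2
FOC: (2*6 + 0.5)*z = 6 + 0.5*(1.5837 - 1.6707)
z^{k+1} = 0.4765
Step 3: u-update.
u^{k+1} = -1.6707 + 1.5837 - 0.4765 = -0.5635
Step 4: Primal residual = |1.5837 - 0.4765| = 1.1072


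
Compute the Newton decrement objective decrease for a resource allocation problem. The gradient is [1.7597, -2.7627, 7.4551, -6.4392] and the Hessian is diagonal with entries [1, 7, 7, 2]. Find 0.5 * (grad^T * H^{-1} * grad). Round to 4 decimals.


Step 1: H is diagonal, so H^(-1) * g = [1.7597, -0.3947, 1.065, -3.2196].
Step 2: g^T H^(-1) g = sum_i g_i^2 / H_ii
  = (1.7597)^2/1 + (-2.7627)^2/7 + (7.4551)^2/7 + (-6.4392)^2/2
  = 3.0965 + 1.0904 + 7.9398 + 20.7316 = 32.8583
Step 3: Objective decrease = 0.5 * g^T H^(-1) g = 16.4292


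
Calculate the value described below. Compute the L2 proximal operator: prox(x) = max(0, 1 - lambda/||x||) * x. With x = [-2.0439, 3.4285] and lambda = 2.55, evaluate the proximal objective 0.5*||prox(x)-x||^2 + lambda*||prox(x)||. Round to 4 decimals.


Step 1: Compute ||x||.
||x|| = 3.9915
Step 2: Compute scaling factor.
scale = max(0, 1 - 2.55/3.9915) = 0.3611
Step 3: prox(x) = [-0.7381, 1.2382]
||prox(x)|| = 1.4415
Step 4: Proximal objective.
0.5*||prox-x||^2 = 3.2513
lambda*||prox|| = 3.6758
Total = 6.9271


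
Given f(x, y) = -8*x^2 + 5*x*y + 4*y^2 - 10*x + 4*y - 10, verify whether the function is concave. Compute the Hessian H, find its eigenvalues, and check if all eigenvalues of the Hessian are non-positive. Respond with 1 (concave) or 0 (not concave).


The Hessian of f(x,y) = -8*x^2 + 5*x*y + 4*y^2 - 10*x + 4*y - 10 is:
H = [[-16, 5], [5, 8]]
Trace = -16 + 8 = -8
Determinant = -16*8 - (5)^2 = -153
Discriminant = (-8)^2 - 4*-153 = 676.0
Eigenvalues: lambda_1 = -17.0, lambda_2 = 9.0
The function is not concave.

0


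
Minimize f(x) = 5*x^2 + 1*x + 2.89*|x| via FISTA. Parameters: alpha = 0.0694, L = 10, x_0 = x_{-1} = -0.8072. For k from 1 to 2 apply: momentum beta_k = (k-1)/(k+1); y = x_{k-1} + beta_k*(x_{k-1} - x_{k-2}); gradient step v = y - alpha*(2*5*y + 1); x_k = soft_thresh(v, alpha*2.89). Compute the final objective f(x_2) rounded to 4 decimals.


FISTA on f(x) = 5*x^2 + 1*x + 2.89*|x|
L = 10, alpha = 0.0694
Iteration 1: beta = 0.0, y = -0.8072 + 0.0*(-0.8072 + 0.8072) = -0.8072
  grad(y) = -7.072, v = y - alpha*grad = -0.3164
  prox(v) = soft_thresh(-0.3164, 0.2006) = -0.1158
Iteration 2: beta = 0.3333, y = -0.1158 + 0.3333*(-0.1158 + 0.8072) = 0.1146
  grad(y) = 2.1462, v = y - alpha*grad = -0.0343
  prox(v) = soft_thresh(-0.0343, 0.2006) = 0.0
f(x_2) = 5*0.0^2 + 1*0.0 + 2.89*|0.0| = 0.0


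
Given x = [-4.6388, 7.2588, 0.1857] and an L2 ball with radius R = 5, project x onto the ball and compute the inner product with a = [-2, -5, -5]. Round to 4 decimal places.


Step 1: Compute ||x|| (intermediates to 6 decimals).
||x|| = sqrt((-4.6388)^2 + 7.2588^2 + 0.1857^2) = 8.616445
Step 2: Project.
Since ||x|| > R, scale = R/||x|| = 5/8.616445 = 0.580286, proj(x) = scale * x
proj(x) = [-2.691831, 4.21218, 0.107759]
Step 3: Dot product.
a^T * proj(x) = -2*(-2.691831) - 5*4.21218 - 5*0.107759 = -16.216


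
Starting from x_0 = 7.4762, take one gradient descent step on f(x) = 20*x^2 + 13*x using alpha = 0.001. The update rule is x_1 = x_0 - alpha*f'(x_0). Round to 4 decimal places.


We compute the gradient at x_0 and apply the update.
f'(x) = 40*x + 13
f'(7.4762) = 40*7.4762 + 13 = 312.048
x_1 = 7.4762 - 0.001*312.048 = 7.1642


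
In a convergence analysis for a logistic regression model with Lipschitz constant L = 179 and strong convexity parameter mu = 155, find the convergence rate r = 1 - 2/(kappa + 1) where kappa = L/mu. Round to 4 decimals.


Step 1: Compute the condition number.
kappa = L/mu = 179/155 = 1.1548
Step 2: Compute the convergence rate.
r = 1 - 2/(kappa + 1) = 1 - 2*mu/(L + mu) = (L - mu)/(L + mu) = 24/334 = 0.0719


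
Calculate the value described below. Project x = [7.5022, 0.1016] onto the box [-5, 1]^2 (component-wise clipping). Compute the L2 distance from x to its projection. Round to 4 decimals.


Project each component onto [-5, 1].
clip(7.5022) = 1.0, clip(0.1016) = 0.1016
Projection = [1.0, 0.1016]
Squared diffs: [42.2786, 0.0]
Distance = sqrt(42.2786) = 6.5022


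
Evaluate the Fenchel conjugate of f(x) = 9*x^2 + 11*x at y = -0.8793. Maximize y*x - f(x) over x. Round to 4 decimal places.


f*(y) = sup_x {y*x - a*x^2 - b*x} = sup_x {(y-b)*x - a*x^2}
FOC: (y - b) - 2a*x = 0 => x* = (y - b)/(2a)
x* = (-0.8793 - 11)/(2*9) = -0.66
f*(-0.8793) = (y-b)^2/(4a) = (-0.8793 - 11)^2/(4*9)
= 141.1178/36 = 3.9199


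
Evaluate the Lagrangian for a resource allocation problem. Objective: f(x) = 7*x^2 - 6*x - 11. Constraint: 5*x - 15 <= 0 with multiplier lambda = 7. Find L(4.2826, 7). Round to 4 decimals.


Step 1: Evaluate f(x).
f(4.2826) = 7*4.2826^2 - 6*4.2826 - 11 = 91.689
Step 2: Evaluate g(x).
g(4.2826) = 5*4.2826 - 15 = 6.413
Step 3: Compute Lagrangian.
L = 91.689 + 7*6.413 = 136.58


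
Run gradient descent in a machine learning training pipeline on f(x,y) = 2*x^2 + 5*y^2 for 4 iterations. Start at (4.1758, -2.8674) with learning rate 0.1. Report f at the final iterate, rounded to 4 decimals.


Gradient descent on f(x,y) = 2*x^2 + 5*y^2.
Starting point: (4.1758, -2.8674), alpha = 0.1
Step 1: grad_x = 2*2*4.1758 = 16.7032, grad_y = 2*5*-2.8674 = -28.674
  x_1 = 4.1758 - 0.1*16.7032 = 2.5055
  y_1 = -2.8674 - 0.1*-28.674 = 0.0
Step 2: grad_x = 2*2*2.5055 = 10.0219, grad_y = 2*5*0.0 = 0.0
  x_2 = 2.5055 - 0.1*10.0219 = 1.5033
  y_2 = 0.0 - 0.1*0.0 = 0.0
Step 3: grad_x = 2*2*1.5033 = 6.0132, grad_y = 2*5*0.0 = 0.0
  x_3 = 1.5033 - 0.1*6.0132 = 0.902
  y_3 = 0.0 - 0.1*0.0 = 0.0
Step 4: grad_x = 2*2*0.902 = 3.6079, grad_y = 2*5*0.0 = 0.0
  x_4 = 0.902 - 0.1*3.6079 = 0.5412
  y_4 = 0.0 - 0.1*0.0 = 0.0
f(0.5412, 0.0) = 2*0.5412^2 + 5*0.0^2 = 0.5858


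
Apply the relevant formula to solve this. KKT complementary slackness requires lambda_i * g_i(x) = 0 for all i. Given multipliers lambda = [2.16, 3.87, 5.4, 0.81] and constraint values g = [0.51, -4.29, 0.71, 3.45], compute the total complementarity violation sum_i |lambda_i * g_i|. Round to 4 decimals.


KKT complementary slackness check:
lambda_1 * g_1 = 2.16 * 0.51 = 1.1016
lambda_2 * g_2 = 3.87 * -4.29 = -16.6023
lambda_3 * g_3 = 5.4 * 0.71 = 3.834
lambda_4 * g_4 = 0.81 * 3.45 = 2.7945
Total violation = 1.1016 + 16.6023 + 3.834 + 2.7945 = 24.3324


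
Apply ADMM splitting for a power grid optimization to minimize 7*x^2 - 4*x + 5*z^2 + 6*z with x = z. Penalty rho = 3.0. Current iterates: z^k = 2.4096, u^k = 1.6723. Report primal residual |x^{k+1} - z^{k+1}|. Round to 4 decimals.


ADMM iteration with rho = 3.0, z^k = 2.4096, u^k = 1.6723
Step 1: x-update.
Minimize 7*x^2 - 4*x + (3.0/2)*(x - 2.4096 + 1.6723)^2
FOC: (2*7 + 3.0)*x = 4 + 3.0*(2.4096 - 1.6723)
x^{k+1} = 0.3654
Step 2: z-update.
Minimize 5*z^2 + 6*z + (3.0/2)*(0.3654 - z + 1.6723)^2
FOC: (2*5 + 3.0)*z = -6 + 3.0*(0.3654 + 1.6723)
z^{k+1} = 0.0087
Step 3: u-update.
u^{k+1} = 1.6723 + 0.3654 - 0.0087 = 2.029
Step 4: Primal residual = |0.3654 - 0.0087| = 0.3567


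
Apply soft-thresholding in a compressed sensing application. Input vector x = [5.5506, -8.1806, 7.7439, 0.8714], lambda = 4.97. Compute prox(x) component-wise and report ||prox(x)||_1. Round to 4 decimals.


Soft-thresholding with lambda = 4.97:
prox(5.5506) = sign(5.5506)*max(|5.5506| - 4.97, 0) = 0.5806
prox(-8.1806) = sign(-8.1806)*max(|-8.1806| - 4.97, 0) = -3.2106
prox(7.7439) = sign(7.7439)*max(|7.7439| - 4.97, 0) = 2.7739
prox(0.8714) = sign(0.8714)*max(|0.8714| - 4.97, 0) = 0.0
prox(x) = [0.5806, -3.2106, 2.7739, 0.0]
||prox(x)||_1 = 0.5806 + 3.2106 + 2.7739 + 0.0 = 6.5651


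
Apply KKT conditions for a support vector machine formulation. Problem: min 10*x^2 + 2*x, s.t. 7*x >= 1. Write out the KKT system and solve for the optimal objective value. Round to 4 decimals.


Step 1: Try lambda = 0 (constraint inactive).
x_unc = -2/(2*10) = -0.1
Check: 7*-0.1 = -0.7 < 1 -- violated!
Step 2: Constraint must be active: 7*x = 1
x* = 1/7 = 0.1429 (rounded; the exact value 1/7 is used below)
lambda = (2*10*(1/7) + 2)/7 = 0.6939
Step 3: Compute optimal value.
f(x*) = 10*(1/7)^2 + 2*(1/7) = 0.4898


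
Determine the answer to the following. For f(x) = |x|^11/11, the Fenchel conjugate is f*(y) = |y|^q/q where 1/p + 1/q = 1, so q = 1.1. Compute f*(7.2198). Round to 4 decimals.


The conjugate exponent q satisfies 1/p + 1/q = 1.
p = 11, so q = 11/(11 - 1) = 1.1
|y|^q = 7.2198^1.1 = 8.7979
f*(7.2198) = 8.7979 / 1.1 = 7.9981


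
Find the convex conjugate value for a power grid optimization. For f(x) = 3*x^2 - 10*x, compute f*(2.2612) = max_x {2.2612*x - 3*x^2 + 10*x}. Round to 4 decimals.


f*(y) = sup_x {y*x - a*x^2 - b*x} = sup_x {(y-b)*x - a*x^2}
FOC: (y - b) - 2a*x = 0 => x* = (y - b)/(2a)
x* = (2.2612 + 10)/(2*3) = 2.0435
f*(2.2612) = (y-b)^2/(4a) = (2.2612 + 10)^2/(4*3)
= 150.337/12 = 12.5281


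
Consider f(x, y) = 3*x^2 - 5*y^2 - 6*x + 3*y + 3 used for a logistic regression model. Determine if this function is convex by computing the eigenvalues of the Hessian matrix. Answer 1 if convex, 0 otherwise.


The Hessian of f(x,y) = 3*x^2 - 5*y^2 - 6*x + 3*y + 3 is:
H = [[6, 0], [0, -10]]
Trace = 6 - 10 = -4
Determinant = 6*-10 - (0)^2 = -60
Discriminant = (-4)^2 - 4*-60 = 256.0
Eigenvalues: lambda_1 = -10.0, lambda_2 = 6.0
The function is not convex.

0


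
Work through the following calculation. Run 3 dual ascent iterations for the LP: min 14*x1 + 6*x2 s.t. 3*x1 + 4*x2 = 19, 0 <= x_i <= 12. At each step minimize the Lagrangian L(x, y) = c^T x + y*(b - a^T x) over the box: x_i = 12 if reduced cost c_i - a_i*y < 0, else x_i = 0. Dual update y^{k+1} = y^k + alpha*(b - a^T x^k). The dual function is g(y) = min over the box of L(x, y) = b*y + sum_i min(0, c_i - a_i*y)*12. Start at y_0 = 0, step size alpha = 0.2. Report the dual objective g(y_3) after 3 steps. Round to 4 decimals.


Dual ascent for LP: min 14*x1 + 6*x2, 3*x1 + 4*x2 = 19, 0 <= x_i <= 12
Step 1: y^k = 0.0, reduced costs: (14.0, 6.0)
  x^k = (0.0, 0.0), subgradient = b - a^T x = 19.0
  y^{k+1} = 0.0 + 0.2*19.0 = 3.8
Step 2: y^k = 3.8, reduced costs: (2.6, -9.2)
  x^k = (0.0, 12.0), subgradient = b - a^T x = -29.0
  y^{k+1} = 3.8 + 0.2*-29.0 = -2.0
Step 3: y^k = -2.0, reduced costs: (20.0, 14.0)
  x^k = (0.0, 0.0), subgradient = b - a^T x = 19.0
  y^{k+1} = -2.0 + 0.2*19.0 = 1.8
Dual objective at y_3 = 1.8: reduced costs (8.6, -1.2), box minimizer x = (0.0, 12.0)
g(y_3) = b*y + (c1 - a1*y)*x1 + (c2 - a2*y)*x2 = 19*1.8 + 8.6*0.0 + (-1.2)*12.0 = 34.2 + 0.0 - 14.4 = 19.8


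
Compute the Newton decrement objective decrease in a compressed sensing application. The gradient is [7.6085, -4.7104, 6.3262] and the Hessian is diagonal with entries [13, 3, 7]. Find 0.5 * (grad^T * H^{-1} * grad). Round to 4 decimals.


Step 1: H is diagonal, so H^(-1) * g = [0.5853, -1.5701, 0.9037].
Step 2: g^T H^(-1) g = sum_i g_i^2 / H_ii
  = (7.6085)^2/13 + (-4.7104)^2/3 + (6.3262)^2/7
  = 4.453 + 7.396 + 5.7173 = 17.5662
Step 3: Objective decrease = 0.5 * g^T H^(-1) g = 8.7831


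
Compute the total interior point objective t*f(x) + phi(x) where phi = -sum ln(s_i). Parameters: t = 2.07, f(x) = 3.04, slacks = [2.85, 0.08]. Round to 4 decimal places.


Step 1: Compute log-barrier.
ln values: [1.0473, -2.5257]
phi = -(1.0473 - 2.5257) = 1.4784
Step 2: Compute augmented objective.
t*f(x) = 2.07*3.04 = 6.2928
Total = 6.2928 + 1.4784 = 7.7712


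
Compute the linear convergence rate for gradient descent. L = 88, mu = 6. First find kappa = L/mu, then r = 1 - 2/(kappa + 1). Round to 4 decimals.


Step 1: Compute the condition number.
kappa = L/mu = 88/6 = 14.6667
Step 2: Compute the convergence rate.
r = 1 - 2/(kappa + 1) = 1 - 2*mu/(L + mu) = (L - mu)/(L + mu) = 82/94 = 0.8723


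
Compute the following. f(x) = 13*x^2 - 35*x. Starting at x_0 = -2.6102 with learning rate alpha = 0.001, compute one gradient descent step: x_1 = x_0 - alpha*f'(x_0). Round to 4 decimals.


We compute the gradient at x_0 and apply the update.
f'(x) = 26*x - 35
f'(-2.6102) = 26*-2.6102 - 35 = -102.8652
x_1 = -2.6102 - 0.001*-102.8652 = -2.5073


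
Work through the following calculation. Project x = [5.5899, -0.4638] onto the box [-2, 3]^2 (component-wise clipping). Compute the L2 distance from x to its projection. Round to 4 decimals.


Project each component onto [-2, 3].
clip(5.5899) = 3.0, clip(-0.4638) = -0.4638
Projection = [3.0, -0.4638]
Squared diffs: [6.7076, 0.0]
Distance = sqrt(6.7076) = 2.5899


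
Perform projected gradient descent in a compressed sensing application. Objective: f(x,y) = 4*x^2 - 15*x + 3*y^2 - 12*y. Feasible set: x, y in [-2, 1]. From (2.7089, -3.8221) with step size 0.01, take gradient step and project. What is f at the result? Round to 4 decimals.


Step 1: Compute gradient at (2.7089, -3.8221).
grad_x = 2*4*2.7089 - 15 = 6.6712
grad_y = 2*3*-3.8221 - 12 = -34.9326
Step 2: Gradient step.
x_raw = 2.7089 - 0.01*6.6712 = 2.6422
y_raw = -3.8221 - 0.01*-34.9326 = -3.4728
Step 3: Project onto [-2, 1].
x_proj = clip(2.6422) = 1.0
y_proj = clip(-3.4728) = -2.0
Step 4: Evaluate f.
f(1.0, -2.0) = 25.0


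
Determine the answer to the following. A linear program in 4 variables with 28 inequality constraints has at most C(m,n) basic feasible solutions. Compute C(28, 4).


Each vertex corresponds to some choice of n active constraints out of m, so the number of vertices is at most C(m, n) = m! / (n!(m-n)!).
m = 28, n = 4
Numerator: 28 * 27 * 26 * 25
Denominator: 4! = 24
C(28, 4) = 20475


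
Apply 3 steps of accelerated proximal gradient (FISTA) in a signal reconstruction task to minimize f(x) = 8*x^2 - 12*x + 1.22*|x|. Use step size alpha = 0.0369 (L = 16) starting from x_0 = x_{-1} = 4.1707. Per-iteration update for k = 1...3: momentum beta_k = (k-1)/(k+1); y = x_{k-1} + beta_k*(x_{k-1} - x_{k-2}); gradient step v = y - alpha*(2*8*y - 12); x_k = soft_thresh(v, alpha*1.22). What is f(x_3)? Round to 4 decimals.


FISTA on f(x) = 8*x^2 - 12*x + 1.22*|x|
L = 16, alpha = 0.0369
Iteration 1: beta = 0.0, y = 4.1707 + 0.0*(4.1707 - 4.1707) = 4.1707
  grad(y) = 54.7312, v = y - alpha*grad = 2.1511
  prox(v) = soft_thresh(2.1511, 0.045) = 2.1061
Iteration 2: beta = 0.3333, y = 2.1061 + 0.3333*(2.1061 - 4.1707) = 1.4179
  grad(y) = 10.6864, v = y - alpha*grad = 1.0236
  prox(v) = soft_thresh(1.0236, 0.045) = 0.9786
Iteration 3: beta = 0.5, y = 0.9786 + 0.5*(0.9786 - 2.1061) = 0.4148
  grad(y) = -5.3635, v = y - alpha*grad = 0.6127
  prox(v) = soft_thresh(0.6127, 0.045) = 0.5677
f(x_3) = 8*0.5677^2 - 12*0.5677 + 1.22*|0.5677| = -3.5415
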